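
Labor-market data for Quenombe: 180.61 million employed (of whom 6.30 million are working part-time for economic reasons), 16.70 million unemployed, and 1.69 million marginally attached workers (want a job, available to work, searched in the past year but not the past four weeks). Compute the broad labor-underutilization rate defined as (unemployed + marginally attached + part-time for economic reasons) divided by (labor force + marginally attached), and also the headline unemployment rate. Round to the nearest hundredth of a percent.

Broad underutilization rate ≈ 12.41%; headline unemployment rate ≈ 8.46%.

Labor force = 180.61 + 16.70 = 197.31 million.
Numerator = 16.70 + 1.69 + 6.30 = 24.69 million.
Denominator = 197.31 + 1.69 = 199.00 million.
Broad rate = 24.69 / 199.00 = 12.41%.
Headline unemployment rate = 16.70 / 197.31 = 8.46%.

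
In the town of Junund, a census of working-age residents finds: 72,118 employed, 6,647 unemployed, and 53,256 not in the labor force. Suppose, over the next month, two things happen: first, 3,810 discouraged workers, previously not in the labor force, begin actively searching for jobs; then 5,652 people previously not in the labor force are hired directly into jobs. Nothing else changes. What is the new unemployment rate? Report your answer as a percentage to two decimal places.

New unemployment rate ≈ 11.85%.

Initially, labor force = 72,118 + 6,647 = 78,765, so u = 6,647/78,765 = 8.44%.
After the first change, unemployed and labor force both rise by 3,810 → E = 72,118, U = 10,457, labor force = 82,575.
After the second change, employed and labor force both rise by 5,652; unemployed unchanged → E = 77,770, U = 10,457, labor force = 88,227.
New unemployment rate = 10,457 / 88,227 = 11.85%.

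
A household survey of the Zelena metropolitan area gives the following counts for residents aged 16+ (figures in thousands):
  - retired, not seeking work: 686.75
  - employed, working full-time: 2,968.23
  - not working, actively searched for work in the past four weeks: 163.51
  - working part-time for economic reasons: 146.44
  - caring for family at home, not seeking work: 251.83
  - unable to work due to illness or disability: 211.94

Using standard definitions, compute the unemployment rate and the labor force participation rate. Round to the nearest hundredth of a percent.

Unemployment rate ≈ 4.99%; labor force participation rate ≈ 74.02%.

Employed = 2,968.23 + 146.44 = 3,114.67 thousand (anyone who worked, including part-time for economic reasons, counts as employed).
Unemployed = 163.51 thousand.
Labor force = 3,114.67 + 163.51 = 3,278.18 thousand.
Not in labor force = 686.75 + 251.83 + 211.94 = 1,150.52 thousand (those not working and not actively searching are outside the labor force).
Civilian working-age population = 3,278.18 + 1,150.52 = 4,428.70 thousand.
Unemployment rate = 163.51 / 3,278.18 = 4.99%.
Labor force participation rate = 3,278.18 / 4,428.70 = 74.02%.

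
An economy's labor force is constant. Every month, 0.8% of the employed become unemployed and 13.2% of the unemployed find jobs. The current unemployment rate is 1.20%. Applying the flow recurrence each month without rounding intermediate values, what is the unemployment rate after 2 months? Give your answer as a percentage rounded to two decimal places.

With a fixed labor force, u_{t+1} = u_t + s·(1−u_t) − f·u_t = u_t·(1−s−f) + s.
Here 1−s−f = 0.860 and s = 0.008.
u_1 = 0.012000 × 0.860 + 0.008 = 0.018320.
u_2 = 0.018320 × 0.860 + 0.008 = 0.023755.

Unemployment rate after two months ≈ 2.38%.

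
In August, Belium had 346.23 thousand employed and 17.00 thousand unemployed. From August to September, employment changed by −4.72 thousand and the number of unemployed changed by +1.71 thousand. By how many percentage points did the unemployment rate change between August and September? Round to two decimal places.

August: labor force = 346.23 + 17.00 = 363.23; u = 17.00/363.23 = 4.68%.
September: labor force = 341.51 + 18.71 = 360.22; u = 18.71/360.22 = 5.19%.
Change = 5.19% − 4.68% = +0.51 pp.

The unemployment rate changed by +0.51 percentage points.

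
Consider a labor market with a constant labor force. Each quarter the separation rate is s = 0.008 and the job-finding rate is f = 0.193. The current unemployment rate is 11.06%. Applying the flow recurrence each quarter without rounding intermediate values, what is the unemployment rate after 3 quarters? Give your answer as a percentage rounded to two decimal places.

With a fixed labor force, u_{t+1} = u_t + s·(1−u_t) − f·u_t = u_t·(1−s−f) + s.
Here 1−s−f = 0.799 and s = 0.008.
u_1 = 0.110600 × 0.799 + 0.008 = 0.096369.
u_2 = 0.096369 × 0.799 + 0.008 = 0.084999.
u_3 = 0.084999 × 0.799 + 0.008 = 0.075914.

Unemployment rate after three quarters ≈ 7.59%.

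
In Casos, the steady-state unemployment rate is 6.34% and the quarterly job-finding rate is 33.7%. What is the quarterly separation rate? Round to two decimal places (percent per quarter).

Separation rate ≈ 2.28% per quarter.

From u* = s/(s+f): s = u·f/(1−u).
s = 0.0634 × 33.7 / (1 − 0.0634) = 2.1366 / 0.9366 ≈ 2.28% per quarter.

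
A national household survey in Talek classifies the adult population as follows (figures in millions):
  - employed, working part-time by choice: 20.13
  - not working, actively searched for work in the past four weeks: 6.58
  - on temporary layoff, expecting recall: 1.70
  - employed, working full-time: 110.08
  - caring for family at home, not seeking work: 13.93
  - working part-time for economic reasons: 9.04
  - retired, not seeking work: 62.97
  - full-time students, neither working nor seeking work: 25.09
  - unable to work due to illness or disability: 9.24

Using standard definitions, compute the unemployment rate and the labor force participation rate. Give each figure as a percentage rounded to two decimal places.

Employed = 20.13 + 110.08 + 9.04 = 139.25 million (anyone who worked, including part-time for economic reasons, counts as employed).
Unemployed = 6.58 + 1.70 = 8.28 million (jobless and actively searching, or on temporary layoff).
Labor force = 139.25 + 8.28 = 147.53 million.
Not in labor force = 13.93 + 62.97 + 25.09 + 9.24 = 111.23 million (those not working and not actively searching are outside the labor force).
Civilian working-age population = 147.53 + 111.23 = 258.76 million.
Unemployment rate = 8.28 / 147.53 = 5.61%.
Labor force participation rate = 147.53 / 258.76 = 57.01%.

Unemployment rate ≈ 5.61%; labor force participation rate ≈ 57.01%.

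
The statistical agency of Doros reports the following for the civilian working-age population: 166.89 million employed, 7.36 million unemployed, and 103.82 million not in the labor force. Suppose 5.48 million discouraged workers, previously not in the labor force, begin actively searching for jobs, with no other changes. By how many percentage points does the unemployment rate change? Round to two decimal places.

Initially, labor force = 166.89 + 7.36 = 174.25 million, so u = 7.36/174.25 = 4.22%.
After the change, unemployed and labor force both rise by 5.48 → E = 166.89, U = 12.84, labor force = 179.73 million.
New unemployment rate = 12.84 / 179.73 = 7.14%.
Change = 7.14% − 4.22% = +2.92 percentage points.

The unemployment rate changes by +2.92 percentage points.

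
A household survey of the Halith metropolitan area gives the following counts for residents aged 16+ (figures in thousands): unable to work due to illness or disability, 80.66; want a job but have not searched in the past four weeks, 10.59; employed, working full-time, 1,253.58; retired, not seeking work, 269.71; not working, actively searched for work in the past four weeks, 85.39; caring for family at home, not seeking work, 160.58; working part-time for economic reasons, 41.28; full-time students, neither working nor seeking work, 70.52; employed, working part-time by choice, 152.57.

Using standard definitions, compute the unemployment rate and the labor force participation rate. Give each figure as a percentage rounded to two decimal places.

Unemployment rate ≈ 5.57%; labor force participation rate ≈ 72.14%.

Employed = 1,253.58 + 41.28 + 152.57 = 1,447.43 thousand (anyone who worked, including part-time for economic reasons, counts as employed).
Unemployed = 85.39 thousand.
Labor force = 1,447.43 + 85.39 = 1,532.82 thousand.
Not in labor force = 80.66 + 10.59 + 269.71 + 160.58 + 70.52 = 592.06 thousand (those not working and not actively searching are outside the labor force — including those who want a job but have given up searching).
Civilian working-age population = 1,532.82 + 592.06 = 2,124.88 thousand.
Unemployment rate = 85.39 / 1,532.82 = 5.57%.
Labor force participation rate = 1,532.82 / 2,124.88 = 72.14%.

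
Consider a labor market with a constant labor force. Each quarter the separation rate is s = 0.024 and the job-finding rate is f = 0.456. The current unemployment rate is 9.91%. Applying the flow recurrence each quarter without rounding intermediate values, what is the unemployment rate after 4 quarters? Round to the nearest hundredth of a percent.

With a fixed labor force, u_{t+1} = u_t + s·(1−u_t) − f·u_t = u_t·(1−s−f) + s.
Here 1−s−f = 0.520 and s = 0.024.
u_1 = 0.099100 × 0.520 + 0.024 = 0.075532.
u_2 = 0.075532 × 0.520 + 0.024 = 0.063277.
u_3 = 0.063277 × 0.520 + 0.024 = 0.056904.
u_4 = 0.056904 × 0.520 + 0.024 = 0.053590.

Unemployment rate after four quarters ≈ 5.36%.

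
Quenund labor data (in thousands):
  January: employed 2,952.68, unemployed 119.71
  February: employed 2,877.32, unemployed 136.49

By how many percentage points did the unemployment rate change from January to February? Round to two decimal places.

The unemployment rate changed by +0.63 percentage points.

January: labor force = 2,952.68 + 119.71 = 3,072.39; u = 119.71/3,072.39 = 3.90%.
February: labor force = 2,877.32 + 136.49 = 3,013.81; u = 136.49/3,013.81 = 4.53%.
Change = 4.53% − 3.90% = +0.63 pp.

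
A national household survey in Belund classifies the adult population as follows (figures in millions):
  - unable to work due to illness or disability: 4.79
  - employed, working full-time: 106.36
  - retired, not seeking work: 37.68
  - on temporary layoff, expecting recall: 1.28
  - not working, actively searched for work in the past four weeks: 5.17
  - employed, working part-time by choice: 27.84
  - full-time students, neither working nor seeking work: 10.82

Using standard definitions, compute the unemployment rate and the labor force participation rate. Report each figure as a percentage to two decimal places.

Unemployment rate ≈ 4.59%; labor force participation rate ≈ 72.52%.

Employed = 106.36 + 27.84 = 134.20 million.
Unemployed = 1.28 + 5.17 = 6.45 million (jobless and actively searching, or on temporary layoff).
Labor force = 134.20 + 6.45 = 140.65 million.
Not in labor force = 4.79 + 37.68 + 10.82 = 53.29 million (those not working and not actively searching are outside the labor force).
Civilian working-age population = 140.65 + 53.29 = 193.94 million.
Unemployment rate = 6.45 / 140.65 = 4.59%.
Labor force participation rate = 140.65 / 193.94 = 72.52%.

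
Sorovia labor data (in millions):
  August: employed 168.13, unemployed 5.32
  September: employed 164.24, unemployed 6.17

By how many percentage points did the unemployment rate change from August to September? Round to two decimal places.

The unemployment rate changed by +0.55 percentage points.

August: labor force = 168.13 + 5.32 = 173.45; u = 5.32/173.45 = 3.07%.
September: labor force = 164.24 + 6.17 = 170.41; u = 6.17/170.41 = 3.62%.
Change = 3.62% − 3.07% = +0.55 pp.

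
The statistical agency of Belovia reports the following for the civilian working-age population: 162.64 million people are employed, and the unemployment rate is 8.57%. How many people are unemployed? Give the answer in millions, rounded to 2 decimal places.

Let U be the number unemployed. The labor force is E + U, and U/(E+U) = 0.0857.
So U = 0.0857 × 162.64 / (1 − 0.0857) = 13.9382 / 0.9143 ≈ 15.24 million.

About 15.24 million are unemployed.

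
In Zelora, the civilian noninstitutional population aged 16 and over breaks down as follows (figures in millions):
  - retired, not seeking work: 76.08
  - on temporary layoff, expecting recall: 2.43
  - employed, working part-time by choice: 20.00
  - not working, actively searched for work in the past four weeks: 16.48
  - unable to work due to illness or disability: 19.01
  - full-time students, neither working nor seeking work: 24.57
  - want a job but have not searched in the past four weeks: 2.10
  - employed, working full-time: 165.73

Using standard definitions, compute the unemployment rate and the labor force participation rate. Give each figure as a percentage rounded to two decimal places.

Unemployment rate ≈ 9.24%; labor force participation rate ≈ 62.70%.

Employed = 20.00 + 165.73 = 185.73 million.
Unemployed = 2.43 + 16.48 = 18.91 million (jobless and actively searching, or on temporary layoff).
Labor force = 185.73 + 18.91 = 204.64 million.
Not in labor force = 76.08 + 19.01 + 24.57 + 2.10 = 121.76 million (those not working and not actively searching are outside the labor force — including those who want a job but have given up searching).
Civilian working-age population = 204.64 + 121.76 = 326.40 million.
Unemployment rate = 18.91 / 204.64 = 9.24%.
Labor force participation rate = 204.64 / 326.40 = 62.70%.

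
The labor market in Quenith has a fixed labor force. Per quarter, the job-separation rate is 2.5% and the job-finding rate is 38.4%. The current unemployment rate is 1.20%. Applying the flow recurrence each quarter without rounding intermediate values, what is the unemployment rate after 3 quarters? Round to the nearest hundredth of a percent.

With a fixed labor force, u_{t+1} = u_t + s·(1−u_t) − f·u_t = u_t·(1−s−f) + s.
Here 1−s−f = 0.591 and s = 0.025.
u_1 = 0.012000 × 0.591 + 0.025 = 0.032092.
u_2 = 0.032092 × 0.591 + 0.025 = 0.043966.
u_3 = 0.043966 × 0.591 + 0.025 = 0.050984.

Unemployment rate after three quarters ≈ 5.10%.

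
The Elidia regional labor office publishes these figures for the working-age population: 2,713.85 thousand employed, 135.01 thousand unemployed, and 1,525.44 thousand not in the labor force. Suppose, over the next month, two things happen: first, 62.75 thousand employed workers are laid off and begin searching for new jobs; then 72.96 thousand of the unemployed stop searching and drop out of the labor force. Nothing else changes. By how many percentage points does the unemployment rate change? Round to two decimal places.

Initially, labor force = 2,713.85 + 135.01 = 2,848.86 thousand, so u = 135.01/2,848.86 = 4.74%.
After the first change, employed falls and unemployed rises by 62.75; labor force unchanged → E = 2,651.10, U = 197.76, labor force = 2,848.86 thousand.
After the second change, unemployed and labor force both fall by 72.96 → E = 2,651.10, U = 124.80, labor force = 2,775.90 thousand.
New unemployment rate = 124.80 / 2,775.90 = 4.50%.
Change = 4.50% − 4.74% = −0.24 percentage points.

The unemployment rate changes by −0.24 percentage points.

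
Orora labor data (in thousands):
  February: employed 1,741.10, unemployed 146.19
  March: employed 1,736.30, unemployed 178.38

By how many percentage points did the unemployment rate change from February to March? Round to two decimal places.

February: labor force = 1,741.10 + 146.19 = 1,887.29; u = 146.19/1,887.29 = 7.75%.
March: labor force = 1,736.30 + 178.38 = 1,914.68; u = 178.38/1,914.68 = 9.32%.
Change = 9.32% − 7.75% = +1.57 pp.

The unemployment rate changed by +1.57 percentage points.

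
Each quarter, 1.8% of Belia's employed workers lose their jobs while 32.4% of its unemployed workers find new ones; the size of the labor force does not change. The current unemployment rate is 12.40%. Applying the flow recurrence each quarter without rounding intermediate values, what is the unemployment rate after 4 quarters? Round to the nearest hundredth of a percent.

Unemployment rate after four quarters ≈ 6.60%.

With a fixed labor force, u_{t+1} = u_t + s·(1−u_t) − f·u_t = u_t·(1−s−f) + s.
Here 1−s−f = 0.658 and s = 0.018.
u_1 = 0.124000 × 0.658 + 0.018 = 0.099592.
u_2 = 0.099592 × 0.658 + 0.018 = 0.083532.
u_3 = 0.083532 × 0.658 + 0.018 = 0.072964.
u_4 = 0.072964 × 0.658 + 0.018 = 0.066010.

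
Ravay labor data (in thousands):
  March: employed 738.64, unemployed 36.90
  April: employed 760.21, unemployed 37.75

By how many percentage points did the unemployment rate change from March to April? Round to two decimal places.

The unemployment rate changed by −0.03 percentage points.

March: labor force = 738.64 + 36.90 = 775.54; u = 36.90/775.54 = 4.76%.
April: labor force = 760.21 + 37.75 = 797.96; u = 37.75/797.96 = 4.73%.
Change = 4.73% − 4.76% = −0.03 pp.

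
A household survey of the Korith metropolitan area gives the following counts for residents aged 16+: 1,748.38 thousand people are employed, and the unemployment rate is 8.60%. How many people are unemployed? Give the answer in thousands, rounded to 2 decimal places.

About 164.51 thousand are unemployed.

Let U be the number unemployed. The labor force is E + U, and U/(E+U) = 0.0860.
So U = 0.0860 × 1,748.38 / (1 − 0.0860) = 150.3607 / 0.9140 ≈ 164.51 thousand.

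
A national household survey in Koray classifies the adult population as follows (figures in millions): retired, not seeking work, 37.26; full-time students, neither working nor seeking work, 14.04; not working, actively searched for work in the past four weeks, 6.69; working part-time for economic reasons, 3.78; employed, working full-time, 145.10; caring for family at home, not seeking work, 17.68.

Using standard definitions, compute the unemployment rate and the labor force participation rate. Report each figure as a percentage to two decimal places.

Employed = 3.78 + 145.10 = 148.88 million (anyone who worked, including part-time for economic reasons, counts as employed).
Unemployed = 6.69 million.
Labor force = 148.88 + 6.69 = 155.57 million.
Not in labor force = 37.26 + 14.04 + 17.68 = 68.98 million (those not working and not actively searching are outside the labor force).
Civilian working-age population = 155.57 + 68.98 = 224.55 million.
Unemployment rate = 6.69 / 155.57 = 4.30%.
Labor force participation rate = 155.57 / 224.55 = 69.28%.

Unemployment rate ≈ 4.30%; labor force participation rate ≈ 69.28%.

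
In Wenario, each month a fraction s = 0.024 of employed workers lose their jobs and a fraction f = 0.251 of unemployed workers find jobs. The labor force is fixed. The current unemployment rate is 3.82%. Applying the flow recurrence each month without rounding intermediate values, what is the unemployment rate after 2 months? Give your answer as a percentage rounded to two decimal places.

With a fixed labor force, u_{t+1} = u_t + s·(1−u_t) − f·u_t = u_t·(1−s−f) + s.
Here 1−s−f = 0.725 and s = 0.024.
u_1 = 0.038200 × 0.725 + 0.024 = 0.051695.
u_2 = 0.051695 × 0.725 + 0.024 = 0.061479.

Unemployment rate after two months ≈ 6.15%.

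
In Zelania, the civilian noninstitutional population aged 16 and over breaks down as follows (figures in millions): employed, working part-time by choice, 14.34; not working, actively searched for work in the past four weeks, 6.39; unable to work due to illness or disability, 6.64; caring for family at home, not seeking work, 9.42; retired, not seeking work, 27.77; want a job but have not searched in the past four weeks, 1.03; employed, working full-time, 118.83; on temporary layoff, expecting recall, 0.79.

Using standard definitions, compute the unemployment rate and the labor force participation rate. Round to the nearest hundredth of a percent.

Employed = 14.34 + 118.83 = 133.17 million.
Unemployed = 6.39 + 0.79 = 7.18 million (jobless and actively searching, or on temporary layoff).
Labor force = 133.17 + 7.18 = 140.35 million.
Not in labor force = 6.64 + 9.42 + 27.77 + 1.03 = 44.86 million (those not working and not actively searching are outside the labor force — including those who want a job but have given up searching).
Civilian working-age population = 140.35 + 44.86 = 185.21 million.
Unemployment rate = 7.18 / 140.35 = 5.12%.
Labor force participation rate = 140.35 / 185.21 = 75.78%.

Unemployment rate ≈ 5.12%; labor force participation rate ≈ 75.78%.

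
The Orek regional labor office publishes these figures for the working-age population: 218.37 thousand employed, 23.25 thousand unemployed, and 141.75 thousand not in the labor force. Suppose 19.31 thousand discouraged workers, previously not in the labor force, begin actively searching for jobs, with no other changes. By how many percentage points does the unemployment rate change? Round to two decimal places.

The unemployment rate changes by +6.69 percentage points.

Initially, labor force = 218.37 + 23.25 = 241.62 thousand, so u = 23.25/241.62 = 9.62%.
After the change, unemployed and labor force both rise by 19.31 → E = 218.37, U = 42.56, labor force = 260.93 thousand.
New unemployment rate = 42.56 / 260.93 = 16.31%.
Change = 16.31% − 9.62% = +6.69 percentage points.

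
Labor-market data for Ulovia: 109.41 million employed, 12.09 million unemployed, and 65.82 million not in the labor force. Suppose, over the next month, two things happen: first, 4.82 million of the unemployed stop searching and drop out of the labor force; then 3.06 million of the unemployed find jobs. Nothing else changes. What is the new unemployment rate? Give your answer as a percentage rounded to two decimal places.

Initially, labor force = 109.41 + 12.09 = 121.50 million, so u = 12.09/121.50 = 9.95%.
After the first change, unemployed and labor force both fall by 4.82 → E = 109.41, U = 7.27, labor force = 116.68 million.
After the second change, unemployed falls and employed rises by 3.06; labor force unchanged → E = 112.47, U = 4.21, labor force = 116.68 million.
New unemployment rate = 4.21 / 116.68 = 3.61%.

New unemployment rate ≈ 3.61%.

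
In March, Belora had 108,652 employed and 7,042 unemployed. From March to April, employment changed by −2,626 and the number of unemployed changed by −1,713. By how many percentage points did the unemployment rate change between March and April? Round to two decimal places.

March: labor force = 108,652 + 7,042 = 115,694; u = 7,042/115,694 = 6.09%.
April: labor force = 106,026 + 5,329 = 111,355; u = 5,329/111,355 = 4.79%.
Change = 4.79% − 6.09% = −1.30 pp.

The unemployment rate changed by −1.30 percentage points.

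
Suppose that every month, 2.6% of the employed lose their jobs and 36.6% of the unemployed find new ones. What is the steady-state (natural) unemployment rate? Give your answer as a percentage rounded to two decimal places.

At steady state the flows balance: s·E = f·U, so U/(E+U) = s/(s+f).
u* = 2.6 / (2.6 + 36.6) = 2.6 / 39.20 = 6.63%.

Steady-state unemployment rate ≈ 6.63%.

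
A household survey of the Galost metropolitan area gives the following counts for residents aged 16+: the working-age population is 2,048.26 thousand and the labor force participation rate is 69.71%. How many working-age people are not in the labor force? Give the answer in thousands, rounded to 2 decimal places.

About 620.42 thousand are not in the labor force.

Share not in the labor force = 1 − 0.6971 = 0.3029.
Not in labor force = 0.3029 × 2,048.26 ≈ 620.42 thousand.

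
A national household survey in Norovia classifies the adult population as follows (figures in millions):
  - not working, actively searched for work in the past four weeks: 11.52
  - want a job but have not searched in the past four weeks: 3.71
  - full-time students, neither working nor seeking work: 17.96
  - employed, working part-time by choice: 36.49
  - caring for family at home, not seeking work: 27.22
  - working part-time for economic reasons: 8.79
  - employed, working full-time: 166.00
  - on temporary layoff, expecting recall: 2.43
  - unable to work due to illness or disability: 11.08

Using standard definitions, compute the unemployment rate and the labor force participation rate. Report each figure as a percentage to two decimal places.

Unemployment rate ≈ 6.19%; labor force participation rate ≈ 78.97%.

Employed = 36.49 + 8.79 + 166.00 = 211.28 million (anyone who worked, including part-time for economic reasons, counts as employed).
Unemployed = 11.52 + 2.43 = 13.95 million (jobless and actively searching, or on temporary layoff).
Labor force = 211.28 + 13.95 = 225.23 million.
Not in labor force = 3.71 + 17.96 + 27.22 + 11.08 = 59.97 million (those not working and not actively searching are outside the labor force — including those who want a job but have given up searching).
Civilian working-age population = 225.23 + 59.97 = 285.20 million.
Unemployment rate = 13.95 / 225.23 = 6.19%.
Labor force participation rate = 225.23 / 285.20 = 78.97%.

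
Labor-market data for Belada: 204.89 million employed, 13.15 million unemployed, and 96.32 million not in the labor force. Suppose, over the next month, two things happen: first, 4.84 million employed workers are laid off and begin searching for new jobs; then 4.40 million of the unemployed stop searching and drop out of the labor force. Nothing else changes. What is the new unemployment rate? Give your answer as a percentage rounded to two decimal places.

New unemployment rate ≈ 6.36%.

Initially, labor force = 204.89 + 13.15 = 218.04 million, so u = 13.15/218.04 = 6.03%.
After the first change, employed falls and unemployed rises by 4.84; labor force unchanged → E = 200.05, U = 17.99, labor force = 218.04 million.
After the second change, unemployed and labor force both fall by 4.40 → E = 200.05, U = 13.59, labor force = 213.64 million.
New unemployment rate = 13.59 / 213.64 = 6.36%.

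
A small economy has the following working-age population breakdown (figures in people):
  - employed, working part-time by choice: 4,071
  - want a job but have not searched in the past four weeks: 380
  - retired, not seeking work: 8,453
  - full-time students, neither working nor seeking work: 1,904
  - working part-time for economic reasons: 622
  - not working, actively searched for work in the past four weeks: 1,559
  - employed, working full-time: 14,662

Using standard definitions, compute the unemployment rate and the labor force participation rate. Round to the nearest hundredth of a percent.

Unemployment rate ≈ 7.45%; labor force participation rate ≈ 66.08%.

Employed = 4,071 + 622 + 14,662 = 19,355 (anyone who worked, including part-time for economic reasons, counts as employed).
Unemployed = 1,559.
Labor force = 19,355 + 1,559 = 20,914.
Not in labor force = 380 + 8,453 + 1,904 = 10,737 (those not working and not actively searching are outside the labor force — including those who want a job but have given up searching).
Civilian working-age population = 20,914 + 10,737 = 31,651.
Unemployment rate = 1,559 / 20,914 = 7.45%.
Labor force participation rate = 20,914 / 31,651 = 66.08%.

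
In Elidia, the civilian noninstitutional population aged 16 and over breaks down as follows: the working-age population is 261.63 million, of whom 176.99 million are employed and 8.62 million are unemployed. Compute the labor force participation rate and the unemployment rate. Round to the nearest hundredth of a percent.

Labor force = employed + unemployed = 176.99 + 8.62 = 185.61 million.
Unemployment rate = 8.62 / 185.61 = 4.64%.
Labor force participation rate = 185.61 / 261.63 = 70.94%.

Labor force participation rate ≈ 70.94%; unemployment rate ≈ 4.64%.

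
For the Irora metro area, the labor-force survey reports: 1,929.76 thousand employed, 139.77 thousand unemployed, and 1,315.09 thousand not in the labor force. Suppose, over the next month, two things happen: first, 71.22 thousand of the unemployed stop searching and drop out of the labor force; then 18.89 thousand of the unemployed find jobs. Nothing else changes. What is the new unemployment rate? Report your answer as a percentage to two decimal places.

Initially, labor force = 1,929.76 + 139.77 = 2,069.53 thousand, so u = 139.77/2,069.53 = 6.75%.
After the first change, unemployed and labor force both fall by 71.22 → E = 1,929.76, U = 68.55, labor force = 1,998.31 thousand.
After the second change, unemployed falls and employed rises by 18.89; labor force unchanged → E = 1,948.65, U = 49.66, labor force = 1,998.31 thousand.
New unemployment rate = 49.66 / 1,998.31 = 2.49%.

New unemployment rate ≈ 2.49%.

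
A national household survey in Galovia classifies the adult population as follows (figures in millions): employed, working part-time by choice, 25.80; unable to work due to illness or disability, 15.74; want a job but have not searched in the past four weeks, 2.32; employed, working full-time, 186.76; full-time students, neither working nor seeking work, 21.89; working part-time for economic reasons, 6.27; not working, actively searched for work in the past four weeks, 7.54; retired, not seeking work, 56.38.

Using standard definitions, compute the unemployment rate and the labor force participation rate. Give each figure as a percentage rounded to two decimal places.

Employed = 25.80 + 186.76 + 6.27 = 218.83 million (anyone who worked, including part-time for economic reasons, counts as employed).
Unemployed = 7.54 million.
Labor force = 218.83 + 7.54 = 226.37 million.
Not in labor force = 15.74 + 2.32 + 21.89 + 56.38 = 96.33 million (those not working and not actively searching are outside the labor force — including those who want a job but have given up searching).
Civilian working-age population = 226.37 + 96.33 = 322.70 million.
Unemployment rate = 7.54 / 226.37 = 3.33%.
Labor force participation rate = 226.37 / 322.70 = 70.15%.

Unemployment rate ≈ 3.33%; labor force participation rate ≈ 70.15%.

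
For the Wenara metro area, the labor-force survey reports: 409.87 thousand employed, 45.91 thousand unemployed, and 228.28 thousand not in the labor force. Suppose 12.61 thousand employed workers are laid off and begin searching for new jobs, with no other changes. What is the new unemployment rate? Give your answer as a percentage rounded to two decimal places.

New unemployment rate ≈ 12.84%.

Initially, labor force = 409.87 + 45.91 = 455.78 thousand, so u = 45.91/455.78 = 10.07%.
After the change, employed falls and unemployed rises by 12.61; labor force unchanged → E = 397.26, U = 58.52, labor force = 455.78 thousand.
New unemployment rate = 58.52 / 455.78 = 12.84%.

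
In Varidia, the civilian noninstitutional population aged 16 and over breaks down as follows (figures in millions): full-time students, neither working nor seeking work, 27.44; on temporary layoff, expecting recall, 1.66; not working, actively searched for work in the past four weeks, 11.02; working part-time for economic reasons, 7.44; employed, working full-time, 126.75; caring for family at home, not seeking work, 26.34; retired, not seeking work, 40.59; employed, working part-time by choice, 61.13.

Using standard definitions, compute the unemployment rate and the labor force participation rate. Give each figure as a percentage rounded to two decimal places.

Unemployment rate ≈ 6.10%; labor force participation rate ≈ 68.79%.

Employed = 7.44 + 126.75 + 61.13 = 195.32 million (anyone who worked, including part-time for economic reasons, counts as employed).
Unemployed = 1.66 + 11.02 = 12.68 million (jobless and actively searching, or on temporary layoff).
Labor force = 195.32 + 12.68 = 208.00 million.
Not in labor force = 27.44 + 26.34 + 40.59 = 94.37 million (those not working and not actively searching are outside the labor force).
Civilian working-age population = 208.00 + 94.37 = 302.37 million.
Unemployment rate = 12.68 / 208.00 = 6.10%.
Labor force participation rate = 208.00 / 302.37 = 68.79%.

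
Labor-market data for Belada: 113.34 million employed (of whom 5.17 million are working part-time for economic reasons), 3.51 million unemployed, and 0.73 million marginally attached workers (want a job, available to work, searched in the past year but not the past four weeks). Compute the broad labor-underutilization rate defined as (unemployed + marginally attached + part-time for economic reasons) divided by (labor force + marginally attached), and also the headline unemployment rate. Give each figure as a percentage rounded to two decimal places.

Broad underutilization rate ≈ 8.00%; headline unemployment rate ≈ 3.00%.

Labor force = 113.34 + 3.51 = 116.85 million.
Numerator = 3.51 + 0.73 + 5.17 = 9.41 million.
Denominator = 116.85 + 0.73 = 117.58 million.
Broad rate = 9.41 / 117.58 = 8.00%.
Headline unemployment rate = 3.51 / 116.85 = 3.00%.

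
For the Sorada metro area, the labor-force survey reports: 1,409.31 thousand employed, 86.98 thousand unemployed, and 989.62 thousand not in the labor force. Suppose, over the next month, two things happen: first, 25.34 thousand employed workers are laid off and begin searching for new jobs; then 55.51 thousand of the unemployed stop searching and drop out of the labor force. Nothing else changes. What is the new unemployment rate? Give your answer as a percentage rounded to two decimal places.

New unemployment rate ≈ 3.94%.

Initially, labor force = 1,409.31 + 86.98 = 1,496.29 thousand, so u = 86.98/1,496.29 = 5.81%.
After the first change, employed falls and unemployed rises by 25.34; labor force unchanged → E = 1,383.97, U = 112.32, labor force = 1,496.29 thousand.
After the second change, unemployed and labor force both fall by 55.51 → E = 1,383.97, U = 56.81, labor force = 1,440.78 thousand.
New unemployment rate = 56.81 / 1,440.78 = 3.94%.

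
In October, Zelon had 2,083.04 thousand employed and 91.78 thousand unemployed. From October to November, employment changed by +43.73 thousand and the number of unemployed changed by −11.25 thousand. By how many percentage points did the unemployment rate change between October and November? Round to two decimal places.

The unemployment rate changed by −0.57 percentage points.

October: labor force = 2,083.04 + 91.78 = 2,174.82; u = 91.78/2,174.82 = 4.22%.
November: labor force = 2,126.77 + 80.53 = 2,207.30; u = 80.53/2,207.30 = 3.65%.
Change = 3.65% − 4.22% = −0.57 pp.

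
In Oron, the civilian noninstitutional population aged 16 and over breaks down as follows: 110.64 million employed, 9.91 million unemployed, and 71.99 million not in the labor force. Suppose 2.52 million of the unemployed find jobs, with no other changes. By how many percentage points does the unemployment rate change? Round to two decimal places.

The unemployment rate changes by −2.09 percentage points.

Initially, labor force = 110.64 + 9.91 = 120.55 million, so u = 9.91/120.55 = 8.22%.
After the change, unemployed falls and employed rises by 2.52; labor force unchanged → E = 113.16, U = 7.39, labor force = 120.55 million.
New unemployment rate = 7.39 / 120.55 = 6.13%.
Change = 6.13% − 8.22% = −2.09 percentage points.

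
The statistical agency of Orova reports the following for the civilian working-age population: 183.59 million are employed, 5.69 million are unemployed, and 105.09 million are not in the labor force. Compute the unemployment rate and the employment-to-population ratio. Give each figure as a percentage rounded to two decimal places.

Unemployment rate ≈ 3.01%; employment-population ratio ≈ 62.37%.

Labor force = employed + unemployed = 183.59 + 5.69 = 189.28 million.
Working-age population = 189.28 + 105.09 = 294.37 million.
Unemployment rate = 5.69 / 189.28 = 3.01%.
Employment-population ratio = 183.59 / 294.37 = 62.37%.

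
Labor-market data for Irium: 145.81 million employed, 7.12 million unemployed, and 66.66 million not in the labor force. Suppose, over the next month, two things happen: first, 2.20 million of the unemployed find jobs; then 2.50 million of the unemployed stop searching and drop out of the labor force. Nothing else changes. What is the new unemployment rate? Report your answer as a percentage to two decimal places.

Initially, labor force = 145.81 + 7.12 = 152.93 million, so u = 7.12/152.93 = 4.66%.
After the first change, unemployed falls and employed rises by 2.20; labor force unchanged → E = 148.01, U = 4.92, labor force = 152.93 million.
After the second change, unemployed and labor force both fall by 2.50 → E = 148.01, U = 2.42, labor force = 150.43 million.
New unemployment rate = 2.42 / 150.43 = 1.61%.

New unemployment rate ≈ 1.61%.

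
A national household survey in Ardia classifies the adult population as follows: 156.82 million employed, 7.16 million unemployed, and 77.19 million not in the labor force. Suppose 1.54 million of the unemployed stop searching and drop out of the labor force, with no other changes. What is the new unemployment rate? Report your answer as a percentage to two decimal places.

Initially, labor force = 156.82 + 7.16 = 163.98 million, so u = 7.16/163.98 = 4.37%.
After the change, unemployed and labor force both fall by 1.54 → E = 156.82, U = 5.62, labor force = 162.44 million.
New unemployment rate = 5.62 / 162.44 = 3.46%.

New unemployment rate ≈ 3.46%.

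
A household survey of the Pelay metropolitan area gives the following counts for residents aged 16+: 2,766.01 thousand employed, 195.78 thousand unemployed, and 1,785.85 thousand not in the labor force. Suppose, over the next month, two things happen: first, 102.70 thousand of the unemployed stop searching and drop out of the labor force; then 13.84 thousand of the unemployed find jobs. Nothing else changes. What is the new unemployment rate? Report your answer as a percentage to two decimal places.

New unemployment rate ≈ 2.77%.

Initially, labor force = 2,766.01 + 195.78 = 2,961.79 thousand, so u = 195.78/2,961.79 = 6.61%.
After the first change, unemployed and labor force both fall by 102.70 → E = 2,766.01, U = 93.08, labor force = 2,859.09 thousand.
After the second change, unemployed falls and employed rises by 13.84; labor force unchanged → E = 2,779.85, U = 79.24, labor force = 2,859.09 thousand.
New unemployment rate = 79.24 / 2,859.09 = 2.77%.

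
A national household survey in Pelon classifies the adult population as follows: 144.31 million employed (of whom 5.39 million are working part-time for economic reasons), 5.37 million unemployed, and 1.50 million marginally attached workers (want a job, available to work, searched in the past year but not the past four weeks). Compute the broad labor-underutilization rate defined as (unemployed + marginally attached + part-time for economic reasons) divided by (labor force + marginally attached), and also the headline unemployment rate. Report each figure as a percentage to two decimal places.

Labor force = 144.31 + 5.37 = 149.68 million.
Numerator = 5.37 + 1.50 + 5.39 = 12.26 million.
Denominator = 149.68 + 1.50 = 151.18 million.
Broad rate = 12.26 / 151.18 = 8.11%.
Headline unemployment rate = 5.37 / 149.68 = 3.59%.

Broad underutilization rate ≈ 8.11%; headline unemployment rate ≈ 3.59%.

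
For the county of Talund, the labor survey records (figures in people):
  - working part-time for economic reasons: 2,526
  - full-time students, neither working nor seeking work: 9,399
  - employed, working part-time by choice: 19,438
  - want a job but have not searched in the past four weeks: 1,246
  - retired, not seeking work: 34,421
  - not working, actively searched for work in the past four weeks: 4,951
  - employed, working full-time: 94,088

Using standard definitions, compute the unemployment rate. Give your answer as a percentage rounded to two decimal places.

Unemployment rate ≈ 4.09%.

Employed = 2,526 + 19,438 + 94,088 = 116,052 (anyone who worked, including part-time for economic reasons, counts as employed).
Unemployed = 4,951.
Labor force = 116,052 + 4,951 = 121,003.
Unemployment rate = 4,951 / 121,003 = 4.09%.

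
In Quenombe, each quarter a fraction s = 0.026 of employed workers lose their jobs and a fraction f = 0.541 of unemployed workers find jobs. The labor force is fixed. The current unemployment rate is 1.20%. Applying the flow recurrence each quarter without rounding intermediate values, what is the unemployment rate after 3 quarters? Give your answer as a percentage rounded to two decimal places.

Unemployment rate after three quarters ≈ 4.31%.

With a fixed labor force, u_{t+1} = u_t + s·(1−u_t) − f·u_t = u_t·(1−s−f) + s.
Here 1−s−f = 0.433 and s = 0.026.
u_1 = 0.012000 × 0.433 + 0.026 = 0.031196.
u_2 = 0.031196 × 0.433 + 0.026 = 0.039508.
u_3 = 0.039508 × 0.433 + 0.026 = 0.043107.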